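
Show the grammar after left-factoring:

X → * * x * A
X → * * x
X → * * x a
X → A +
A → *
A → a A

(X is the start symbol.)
X → * * x X'
X' → * A
X' → ε
X' → a
X → A +
A → *
A → a A

Left-factoring transforms A → αβ₁ | αβ₂ into A → αA' and A' → β₁ | β₂
(α is the longest common prefix among the alternatives). Repeat until
no nonterminal has two alternatives with a common prefix.

Round 1: X has alternatives sharing prefix '* * x'. Introduce X': X → * * x X'
  Add: X' → * A
  Add: X' → ε
  Add: X' → a

No remaining common prefixes — done.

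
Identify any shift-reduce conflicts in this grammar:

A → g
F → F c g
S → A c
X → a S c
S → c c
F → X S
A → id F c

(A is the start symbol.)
Augment with A' → A and build the canonical LR(0) collection (I0 = CLOSURE({[A' → . A]}), then GOTO on every symbol after a dot until no new states appear). It has 16 states:
  I0: { [A → . g], [A → . id F c], [A' → . A] }  — shift
  I1: { [A' → A .] }  — accept
  I2: { [A → g .] }  — reduce
  I3: { [A → id . F c], [F → . F c g], [F → . X S], [X → . a S c] }  — shift
  I4: { [A → id F . c], [F → F . c g] }  — shift
  I5: { [A → . g], [A → . id F c], [F → X . S], [S → . A c], [S → . c c] }  — shift
  I6: { [A → . g], [A → . id F c], [S → . A c], [S → . c c], [X → a . S c] }  — shift
  I7: { [S → A . c] }  — shift
  I8: { [X → a S . c] }  — shift
  I9: { [S → c . c] }  — shift
  I10: { [S → c c .] }  — reduce
  I11: { [X → a S c .] }  — reduce
  I12: { [S → A c .] }  — reduce
  I13: { [F → X S .] }  — reduce
  I14: { [A → id F c .], [F → F c . g] }  — shift, reduce
  I15: { [F → F c g .] }  — reduce

I14 contains reduce item [A → id F c .] and shift item [F → F c . g] — shift-reduce conflict.

Answer: Yes — I14: [A → id F c .] vs [F → F c . g]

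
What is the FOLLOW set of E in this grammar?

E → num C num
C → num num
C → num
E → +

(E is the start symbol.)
E is the start symbol, so $ ∈ FOLLOW(E).
E does not occur on any right-hand side.

Taking the union: FOLLOW(E) = { $ }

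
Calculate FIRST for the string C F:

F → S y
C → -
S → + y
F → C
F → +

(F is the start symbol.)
FIRST sets of the non-terminals involved (from the grammar, by fixed-point iteration):
  FIRST(C) = { '-' }

To compute FIRST(C F), process the symbols left to right:
Symbol C is a non-terminal. Add FIRST(C) \ {ε} = { '-' }
C is not nullable (ε ∉ FIRST(C)), so stop here.
FIRST(C F) = { '-' }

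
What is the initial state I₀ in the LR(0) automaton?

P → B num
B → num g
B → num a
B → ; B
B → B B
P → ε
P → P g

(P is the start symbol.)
{ [B → . ; B], [B → . B B], [B → . num a], [B → . num g], [P → . B num], [P → . P g], [P → .], [P' → . P] }

First, augment the grammar with P' → P
I₀ = CLOSURE({ [P' → . P] }):
  [P' → . P] has the dot before P: add [P → . B num], [P → .], [P → . P g]
  [P → . B num] has the dot before B: add [B → . num g], [B → . num a], [B → . ; B], [B → . B B]
No further items can be added.

I₀ = { [B → . ; B], [B → . B B], [B → . num a], [B → . num g], [P → . B num], [P → . P g], [P → .], [P' → . P] }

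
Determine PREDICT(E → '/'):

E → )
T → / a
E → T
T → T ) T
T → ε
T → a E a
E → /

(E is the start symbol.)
{ '/' }

PREDICT(E → '/') = (FIRST(RHS) \ {ε}) ∪ (FOLLOW(E) if ε ∈ FIRST(RHS), i.e. RHS ⇒* ε)
FIRST('/') = { '/' }
ε ∉ FIRST('/'), so FOLLOW(E) is not added.
PREDICT(E → '/') = { '/' }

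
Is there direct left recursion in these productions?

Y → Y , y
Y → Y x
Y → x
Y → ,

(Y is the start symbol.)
Y → Y , y: LEFT RECURSIVE (starts with Y)
Y → Y x: LEFT RECURSIVE (starts with Y)
Y → x: starts with x
Y → ,: starts with ','

The grammar has direct left recursion on: Y.

Answer: Yes, Y is left-recursive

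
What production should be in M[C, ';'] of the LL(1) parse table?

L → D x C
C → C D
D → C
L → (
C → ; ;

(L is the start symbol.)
To find M[C, ';'], we find productions for C where ';' is in the predict set (PREDICT(N → α) = (FIRST(α) \ {ε}) ∪ (FOLLOW(N) if α ⇒* ε)).

Relevant sets:
  FIRST(C) = { ';' }

C → C D: PREDICT = { ';' }
  ';' is in predict set, so this production goes in M[C, ';']
C → ; ;: PREDICT = { ';' }
  ';' is in predict set, so this production goes in M[C, ';']

M[C, ';'] = C → C D, C → ; ;  (a multiply-defined cell — the grammar is not LL(1))

Answer: C → C D, C → ; ;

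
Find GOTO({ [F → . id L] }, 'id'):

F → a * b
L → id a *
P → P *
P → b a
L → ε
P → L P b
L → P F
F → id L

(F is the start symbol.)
{ [F → id . L], [L → . P F], [L → . id a *], [L → .], [P → . L P b], [P → . P *], [P → . b a] }

GOTO(I, 'id') = CLOSURE({ [A → αX.β] : [A → α.Xβ] ∈ I, X = 'id' })

Items with dot before 'id', with the dot advanced:
  [F → . id L] → [F → id . L]
Closure of the advanced items:
  [F → id . L] has the dot before L: add [L → . id a *], [L → .], [L → . P F]
  [L → . P F] has the dot before P: add [P → . P *], [P → . b a], [P → . L P b]

GOTO = { [F → id . L], [L → . P F], [L → . id a *], [L → .], [P → . L P b], [P → . P *], [P → . b a] }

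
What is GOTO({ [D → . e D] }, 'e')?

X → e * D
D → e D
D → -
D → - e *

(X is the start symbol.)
GOTO(I, 'e') = CLOSURE({ [A → αX.β] : [A → α.Xβ] ∈ I, X = 'e' })

Items with dot before 'e', with the dot advanced:
  [D → . e D] → [D → e . D]
Closure of the advanced items:
  [D → e . D] has the dot before D: add [D → . e D], [D → . -], [D → . - e *]

GOTO = { [D → . - e *], [D → . -], [D → . e D], [D → e . D] }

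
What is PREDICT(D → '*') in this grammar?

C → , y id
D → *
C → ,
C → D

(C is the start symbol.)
{ '*' }

PREDICT(D → '*') = (FIRST(RHS) \ {ε}) ∪ (FOLLOW(D) if ε ∈ FIRST(RHS), i.e. RHS ⇒* ε)
FIRST('*') = { '*' }
ε ∉ FIRST('*'), so FOLLOW(D) is not added.
PREDICT(D → '*') = { '*' }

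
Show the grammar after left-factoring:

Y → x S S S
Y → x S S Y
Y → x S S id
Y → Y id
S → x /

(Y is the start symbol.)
Left-factoring transforms A → αβ₁ | αβ₂ into A → αA' and A' → β₁ | β₂
(α is the longest common prefix among the alternatives). Repeat until
no nonterminal has two alternatives with a common prefix.

Round 1: Y has alternatives sharing prefix 'x S S'. Introduce Y': Y → x S S Y'
  Add: Y' → S
  Add: Y' → Y
  Add: Y' → id

No remaining common prefixes — done.

Resulting grammar:
Y → x S S Y'
Y' → S
Y' → Y
Y' → id
Y → Y id
S → x /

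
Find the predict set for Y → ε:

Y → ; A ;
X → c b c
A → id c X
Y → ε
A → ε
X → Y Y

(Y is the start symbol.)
PREDICT(Y → ε) = (FIRST(RHS) \ {ε}) ∪ (FOLLOW(Y) if ε ∈ FIRST(RHS), i.e. RHS ⇒* ε)
The right-hand side is ε (FIRST(ε) = { ε }), so the predict set is FOLLOW(Y) = { $, ';' }
PREDICT(Y → ε) = { $, ';' }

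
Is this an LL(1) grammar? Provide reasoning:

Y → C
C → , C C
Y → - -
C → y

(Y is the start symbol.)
Relevant sets:
  FIRST(C) = { ',', 'y' }

For Y:
  PREDICT(Y → C) = { ',', 'y' }
  PREDICT(Y → '-' '-') = { '-' }
For C:
  PREDICT(C → ',' C C) = { ',' }
  PREDICT(C → y) = { 'y' }

All predict sets are disjoint. The grammar IS LL(1).

Answer: Yes, the grammar is LL(1).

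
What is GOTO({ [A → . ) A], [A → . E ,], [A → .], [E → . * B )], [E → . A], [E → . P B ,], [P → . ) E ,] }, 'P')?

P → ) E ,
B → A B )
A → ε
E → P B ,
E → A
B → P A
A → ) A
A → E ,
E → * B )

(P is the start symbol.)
GOTO(I, 'P') = CLOSURE({ [A → αX.β] : [A → α.Xβ] ∈ I, X = 'P' })

Items with dot before 'P', with the dot advanced:
  [E → . P B ,] → [E → P . B ,]
Closure of the advanced items:
  [E → P . B ,] has the dot before B: add [B → . A B )], [B → . P A]
  [B → . A B )] has the dot before A: add [A → .], [A → . ) A], [A → . E ,]
  [B → . P A] has the dot before P: add [P → . ) E ,]
  [A → . E ,] has the dot before E: add [E → . P B ,], [E → . A], [E → . * B )]

GOTO = { [A → . ) A], [A → . E ,], [A → .], [B → . A B )], [B → . P A], [E → . * B )], [E → . A], [E → . P B ,], [E → P . B ,], [P → . ) E ,] }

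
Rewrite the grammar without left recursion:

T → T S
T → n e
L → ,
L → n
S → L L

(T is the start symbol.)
T is directly left-recursive. The standard transformation for
  A → A α₁ | ... | A α_m | β₁ | ... | β_n
is
  A  → β₁ A' | ... | β_n A'
  A' → α₁ A' | ... | α_m A' | ε

T → n e becomes T → n e T'
T → T S becomes T' → S T'
Add T' → ε

Productions for other non-terminals are unchanged:
  L → ,
  L → n
  S → L L

Resulting grammar:
T → n e T'
T' → S T'
T' → ε
L → ,
L → n
S → L L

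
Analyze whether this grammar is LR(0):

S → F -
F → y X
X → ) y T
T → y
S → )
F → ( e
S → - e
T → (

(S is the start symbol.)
A grammar is LR(0) if no state in the canonical LR(0) collection has:
  - both a shift item (dot before a terminal) and a complete item (shift-reduce conflict), or
  - two or more complete items (reduce-reduce conflict; the accept item [S' → S .] counts as a complete item here).

Augment with S' → S and build the canonical LR(0) collection (I0 = CLOSURE({[S' → . S]}), then GOTO on every symbol after a dot until no new states appear). It has 16 states:
  I0: { [F → . ( e], [F → . y X], [S → . )], [S → . - e], [S → . F -], [S' → . S] }  — shift
  I1: { [F → ( . e] }  — shift
  I2: { [S → ) .] }  — reduce
  I3: { [S → - . e] }  — shift
  I4: { [S → F . -] }  — shift
  I5: { [S' → S .] }  — accept
  I6: { [F → y . X], [X → . ) y T] }  — shift
  I7: { [X → ) . y T] }  — shift
  I8: { [F → y X .] }  — reduce
  I9: { [T → . (], [T → . y], [X → ) y . T] }  — shift
  I10: { [T → ( .] }  — reduce
  I11: { [X → ) y T .] }  — reduce
  I12: { [T → y .] }  — reduce
  I13: { [S → F - .] }  — reduce
  I14: { [S → - e .] }  — reduce
  I15: { [F → ( e .] }  — reduce

Every state is either a pure shift/goto state or contains exactly one complete item and nothing to shift — no conflicts. The grammar is LR(0).

Answer: Yes, the grammar is LR(0)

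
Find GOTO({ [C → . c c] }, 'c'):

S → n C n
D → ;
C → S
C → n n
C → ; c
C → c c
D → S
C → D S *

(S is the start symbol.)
GOTO(I, 'c') = CLOSURE({ [A → αX.β] : [A → α.Xβ] ∈ I, X = 'c' })

Items with dot before 'c', with the dot advanced:
  [C → . c c] → [C → c . c]
Closure adds nothing (no advanced item has the dot before a non-terminal).

GOTO = { [C → c . c] }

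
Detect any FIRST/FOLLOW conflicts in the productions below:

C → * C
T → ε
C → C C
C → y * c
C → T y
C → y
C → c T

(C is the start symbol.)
Nullable non-terminals: T.
T has a nullable alternative but only one production, so nothing to check.

C has no nullable alternative, so no FIRST/FOLLOW check is needed there.

No FIRST/FOLLOW conflicts found.

Answer: No FIRST/FOLLOW conflicts.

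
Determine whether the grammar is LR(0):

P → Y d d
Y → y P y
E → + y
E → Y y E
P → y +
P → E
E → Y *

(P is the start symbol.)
A grammar is LR(0) if no state in the canonical LR(0) collection has:
  - both a shift item (dot before a terminal) and a complete item (shift-reduce conflict), or
  - two or more complete items (reduce-reduce conflict; the accept item [P' → P .] counts as a complete item here).

Augment with P' → P and build the canonical LR(0) collection (I0 = CLOSURE({[P' → . P]}), then GOTO on every symbol after a dot until no new states appear). It has 17 states:
  I0: { [E → . + y], [E → . Y *], [E → . Y y E], [P → . E], [P → . Y d d], [P → . y +], [P' → . P], [Y → . y P y] }  — shift
  I1: { [E → + . y] }  — shift
  I2: { [P → E .] }  — reduce
  I3: { [P' → P .] }  — accept
  I4: { [E → Y . *], [E → Y . y E], [P → Y . d d] }  — shift
  I5: { [E → . + y], [E → . Y *], [E → . Y y E], [P → . E], [P → . Y d d], [P → . y +], [P → y . +], [Y → . y P y], [Y → y . P y] }  — shift
  I6: { [E → + . y], [P → y + .] }  — shift, reduce
  I7: { [Y → y P . y] }  — shift
  I8: { [Y → y P y .] }  — reduce
  I9: { [E → + y .] }  — reduce
  I10: { [E → Y * .] }  — reduce
  I11: { [P → Y d . d] }  — shift
  I12: { [E → . + y], [E → . Y *], [E → . Y y E], [E → Y y . E], [Y → . y P y] }  — shift
  I13: { [E → Y y E .] }  — reduce
  I14: { [E → Y . *], [E → Y . y E] }  — shift
  I15: { [E → . + y], [E → . Y *], [E → . Y y E], [P → . E], [P → . Y d d], [P → . y +], [Y → . y P y], [Y → y . P y] }  — shift
  I16: { [P → Y d d .] }  — reduce

Conflict in state I6:
  Shift-reduce conflict between [P → y + .] and [E → + . y]
So the grammar is NOT LR(0).

Answer: No. Shift-reduce conflict between [P → y + .] and [E → + . y]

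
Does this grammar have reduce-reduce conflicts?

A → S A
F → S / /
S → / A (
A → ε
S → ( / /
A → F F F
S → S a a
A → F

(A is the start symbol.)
A reduce-reduce conflict occurs when an LR(0) state has two complete items [A → α .] and [B → β .] — both call for a reduction, and with no lookahead the parser cannot choose between them.

Augment with A' → A and build the canonical LR(0) collection (I0 = CLOSURE({[A' → . A]}), then GOTO on every symbol after a dot until no new states appear). It has 20 states:
  I0: { [A → . F F F], [A → . F], [A → . S A], [A → .], [A' → . A], [F → . S / /], [S → . ( / /], [S → . / A (], [S → . S a a] }  — shift, reduce
  I1: { [S → ( . / /] }  — shift
  I2: { [A → . F F F], [A → . F], [A → . S A], [A → .], [F → . S / /], [S → . ( / /], [S → . / A (], [S → . S a a], [S → / . A (] }  — shift, reduce
  I3: { [A' → A .] }  — accept
  I4: { [A → F . F F], [A → F .], [F → . S / /], [S → . ( / /], [S → . / A (], [S → . S a a] }  — shift, reduce
  I5: { [A → . F F F], [A → . F], [A → . S A], [A → .], [A → S . A], [F → . S / /], [F → S . / /], [S → . ( / /], [S → . / A (], [S → . S a a], [S → S . a a] }  — shift, reduce
  I6: { [A → . F F F], [A → . F], [A → . S A], [A → .], [F → . S / /], [F → S / . /], [S → . ( / /], [S → . / A (], [S → . S a a], [S → / . A (] }  — shift, reduce
  I7: { [A → S A .] }  — reduce
  I8: { [S → S a . a] }  — shift
  I9: { [S → S a a .] }  — reduce
  I10: { [A → . F F F], [A → . F], [A → . S A], [A → .], [F → . S / /], [F → S / / .], [S → . ( / /], [S → . / A (], [S → . S a a], [S → / . A (] }  — shift, 2 reduces
  I11: { [S → / A . (] }  — shift
  I12: { [S → / A ( .] }  — reduce
  I13: { [A → F F . F], [F → . S / /], [S → . ( / /], [S → . / A (], [S → . S a a] }  — shift
  I14: { [F → S . / /], [S → S . a a] }  — shift
  I15: { [F → S / . /] }  — shift
  I16: { [F → S / / .] }  — reduce
  I17: { [A → F F F .] }  — reduce
  I18: { [S → ( / . /] }  — shift
  I19: { [S → ( / / .] }  — reduce

I10 contains complete items [A → .], [F → S / / .] — reduce-reduce conflict.

Answer: Yes — I10: [A → .] vs [F → S / / .]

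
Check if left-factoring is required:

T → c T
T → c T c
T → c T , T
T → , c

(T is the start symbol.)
Left-factoring is needed when two productions for the same non-terminal
share a common prefix on the right-hand side.

Productions for T:
  T → c T
  T → c T c
  T → c T , T
  T → , c

Found common prefix 'c T' in productions for T

Answer: Yes, T has productions with common prefix 'c T'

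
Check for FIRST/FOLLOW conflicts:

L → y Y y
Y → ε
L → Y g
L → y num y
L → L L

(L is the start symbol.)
No FIRST/FOLLOW conflicts.

A FIRST/FOLLOW conflict occurs when a non-terminal N has a nullable alternative N → β (β ⇒* ε) and another alternative N → α with FIRST(α) ∩ FOLLOW(N) ≠ ∅: on such a lookahead the parser cannot decide between expanding α and letting N vanish via β.

Nullable non-terminals: Y.
Y has a nullable alternative but only one production, so nothing to check.

L has no nullable alternative, so no FIRST/FOLLOW check is needed there.

No FIRST/FOLLOW conflicts found.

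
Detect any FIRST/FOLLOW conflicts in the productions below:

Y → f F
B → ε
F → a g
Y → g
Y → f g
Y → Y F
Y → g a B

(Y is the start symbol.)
No FIRST/FOLLOW conflicts.

A FIRST/FOLLOW conflict occurs when a non-terminal N has a nullable alternative N → β (β ⇒* ε) and another alternative N → α with FIRST(α) ∩ FOLLOW(N) ≠ ∅: on such a lookahead the parser cannot decide between expanding α and letting N vanish via β.

Nullable non-terminals: B.
B has a nullable alternative but only one production, so nothing to check.

F, Y have no nullable alternative, so no FIRST/FOLLOW check is needed there.

No FIRST/FOLLOW conflicts found.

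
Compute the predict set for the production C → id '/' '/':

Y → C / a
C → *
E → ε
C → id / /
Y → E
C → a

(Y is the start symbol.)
PREDICT(C → id '/' '/') = (FIRST(RHS) \ {ε}) ∪ (FOLLOW(C) if ε ∈ FIRST(RHS), i.e. RHS ⇒* ε)
FIRST(id '/' '/') = { 'id' }
ε ∉ FIRST(id '/' '/'), so FOLLOW(C) is not added.
PREDICT(C → id '/' '/') = { 'id' }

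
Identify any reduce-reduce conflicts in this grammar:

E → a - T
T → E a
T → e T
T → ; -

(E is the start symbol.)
Augment with E' → E and build the canonical LR(0) collection (I0 = CLOSURE({[E' → . E]}), then GOTO on every symbol after a dot until no new states appear). It has 11 states:
  I0: { [E → . a - T], [E' → . E] }  — shift
  I1: { [E' → E .] }  — accept
  I2: { [E → a . - T] }  — shift
  I3: { [E → . a - T], [E → a - . T], [T → . ; -], [T → . E a], [T → . e T] }  — shift
  I4: { [T → ; . -] }  — shift
  I5: { [T → E . a] }  — shift
  I6: { [E → a - T .] }  — reduce
  I7: { [E → . a - T], [T → . ; -], [T → . E a], [T → . e T], [T → e . T] }  — shift
  I8: { [T → e T .] }  — reduce
  I9: { [T → E a .] }  — reduce
  I10: { [T → ; - .] }  — reduce

No state contains more than one complete item.

Answer: No reduce-reduce conflicts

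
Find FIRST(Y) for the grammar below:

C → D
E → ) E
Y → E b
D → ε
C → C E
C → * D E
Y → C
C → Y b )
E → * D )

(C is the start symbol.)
To compute FIRST(Y), examine every production with Y on the left-hand side, reading each right-hand side left to right until a non-nullable symbol is reached.

FIRST sets of the other non-terminals involved (by the same procedure, iterated to a fixed point):
  FIRST(E) = { ')', '*' }
  FIRST(C) = { ')', '*', 'b', ε }

From Y → E b:
  - E is a non-terminal: add FIRST(E) \ {ε} = { ')', '*' }
    E is not nullable, so stop
From Y → C:
  - C is a non-terminal: add FIRST(C) \ {ε} = { ')', '*', 'b' }
    C is nullable and nothing follows, so the whole right-hand side can vanish: ε ∈ FIRST(Y)

Collecting: FIRST(Y) = { ')', '*', 'b', ε }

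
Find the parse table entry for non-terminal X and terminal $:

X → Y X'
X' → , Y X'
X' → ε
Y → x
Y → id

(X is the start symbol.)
To find M[X, $], we find productions for X where $ is in the predict set (PREDICT(N → α) = (FIRST(α) \ {ε}) ∪ (FOLLOW(N) if α ⇒* ε)).

Relevant sets:
  FIRST(Y) = { 'id', 'x' }

X → Y X': PREDICT = { 'id', 'x' }

M[X, $] is empty (no production applies)

Answer: Empty (error entry)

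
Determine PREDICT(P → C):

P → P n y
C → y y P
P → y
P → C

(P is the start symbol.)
{ 'y' }

PREDICT(P → C) = (FIRST(RHS) \ {ε}) ∪ (FOLLOW(P) if ε ∈ FIRST(RHS), i.e. RHS ⇒* ε)
FIRST(C) = { 'y' }
FIRST(C) = { 'y' }
ε ∉ FIRST(C), so FOLLOW(P) is not added.
PREDICT(P → C) = { 'y' }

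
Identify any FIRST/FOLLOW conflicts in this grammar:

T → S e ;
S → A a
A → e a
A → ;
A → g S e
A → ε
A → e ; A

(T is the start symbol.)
A FIRST/FOLLOW conflict occurs when a non-terminal N has a nullable alternative N → β (β ⇒* ε) and another alternative N → α with FIRST(α) ∩ FOLLOW(N) ≠ ∅: on such a lookahead the parser cannot decide between expanding α and letting N vanish via β.

Nullable non-terminals: A.

A: nullable alternative(s) A → ε; FOLLOW(A) = { 'a' }
  A → e a: FIRST \ {ε} = { 'e' } — disjoint from FOLLOW(A)
  A → ;: FIRST \ {ε} = { ';' } — disjoint from FOLLOW(A)
  A → g S e: FIRST \ {ε} = { 'g' } — disjoint from FOLLOW(A)
  A → ε: FIRST \ {ε} = { } — this is the only nullable alternative, skip
  A → e ; A: FIRST \ {ε} = { 'e' } — disjoint from FOLLOW(A)

S, T have no nullable alternative, so no FIRST/FOLLOW check is needed there.

No FIRST/FOLLOW conflicts found.

Answer: No FIRST/FOLLOW conflicts.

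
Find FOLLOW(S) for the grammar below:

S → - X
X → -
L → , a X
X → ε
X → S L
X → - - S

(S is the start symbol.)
To compute FOLLOW(S), find every occurrence of S on a right-hand side N → α S β: add FIRST(β) \ {ε}, and if β is empty or nullable also add FOLLOW(N). Iterate to a fixed point.

S is the start symbol, so $ ∈ FOLLOW(S).
In X → S L: S is followed by L, add FIRST(L) \ {ε} = { ',' }
In X → - - S: S is at the end, add FOLLOW(X)

The FOLLOW sets referred to above (computed the same way, to a fixed point):
  FOLLOW(X) = { $, ',' }

Taking the union: FOLLOW(S) = { $, ',' }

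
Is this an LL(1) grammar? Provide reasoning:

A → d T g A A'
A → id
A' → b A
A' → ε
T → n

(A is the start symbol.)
No. Predict set conflict for A': { 'b' }

Relevant sets:
  FOLLOW(A') = { $, 'b' }

For A:
  PREDICT(A → d T g A A') = { 'd' }
  PREDICT(A → id) = { 'id' }
For A':
  PREDICT(A' → b A) = { 'b' }
  PREDICT(A' → ε) = { $, 'b' }
T has a single production, so nothing to check there.

Conflict found: Predict set conflict for A': { 'b' }
The grammar is NOT LL(1).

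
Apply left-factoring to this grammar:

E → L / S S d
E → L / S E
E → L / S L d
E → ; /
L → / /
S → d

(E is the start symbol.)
Left-factoring transforms A → αβ₁ | αβ₂ into A → αA' and A' → β₁ | β₂
(α is the longest common prefix among the alternatives). Repeat until
no nonterminal has two alternatives with a common prefix.

Round 1: E has alternatives sharing prefix 'L / S'. Introduce E': E → L / S E'
  Add: E' → S d
  Add: E' → E
  Add: E' → L d

No remaining common prefixes — done.

Resulting grammar:
E → L / S E'
E' → S d
E' → E
E' → L d
E → ; /
L → / /
S → d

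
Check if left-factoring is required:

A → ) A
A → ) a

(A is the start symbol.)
Yes, A has productions with common prefix ')'

Left-factoring is needed when two productions for the same non-terminal
share a common prefix on the right-hand side.

Productions for A:
  A → ) A
  A → ) a

Found common prefix ')' in productions for A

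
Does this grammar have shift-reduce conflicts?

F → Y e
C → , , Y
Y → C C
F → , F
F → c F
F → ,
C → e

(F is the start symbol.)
Yes — I1: [F → , .] vs [C → . , , Y]; I13: [F → , .] vs [C → . , , Y]; I15: [C → , , Y .] vs [F → Y . e]

A shift-reduce conflict occurs when an LR(0) state has both:
  - a complete (reduce) item [A → α .] (dot at the end), and
  - a shift item [B → β . c γ] (dot before a terminal).

Augment with F' → F and build the canonical LR(0) collection (I0 = CLOSURE({[F' → . F]}), then GOTO on every symbol after a dot until no new states appear). It has 16 states:
  I0: { [C → . , , Y], [C → . e], [F → . , F], [F → . ,], [F → . Y e], [F → . c F], [F' → . F], [Y → . C C] }  — shift
  I1: { [C → , . , Y], [C → . , , Y], [C → . e], [F → , . F], [F → , .], [F → . , F], [F → . ,], [F → . Y e], [F → . c F], [Y → . C C] }  — shift, reduce
  I2: { [C → . , , Y], [C → . e], [Y → C . C] }  — shift
  I3: { [F' → F .] }  — accept
  I4: { [F → Y . e] }  — shift
  I5: { [C → . , , Y], [C → . e], [F → . , F], [F → . ,], [F → . Y e], [F → . c F], [F → c . F], [Y → . C C] }  — shift
  I6: { [C → e .] }  — reduce
  I7: { [F → c F .] }  — reduce
  I8: { [F → Y e .] }  — reduce
  I9: { [C → , . , Y] }  — shift
  I10: { [Y → C C .] }  — reduce
  I11: { [C → , , . Y], [C → . , , Y], [C → . e], [Y → . C C] }  — shift
  I12: { [C → , , Y .] }  — reduce
  I13: { [C → , , . Y], [C → , . , Y], [C → . , , Y], [C → . e], [F → , . F], [F → , .], [F → . , F], [F → . ,], [F → . Y e], [F → . c F], [Y → . C C] }  — shift, reduce
  I14: { [F → , F .] }  — reduce
  I15: { [C → , , Y .], [F → Y . e] }  — shift, reduce

I1 contains reduce item [F → , .] and shift items [C → . , , Y], [C → , . , Y], [C → . e], [F → . ,], [F → . , F], [F → . c F] — shift-reduce conflict.
I13 contains reduce item [F → , .] and shift items [C → . , , Y], [C → , . , Y], [C → . e], [F → . ,], [F → . , F], [F → . c F] — shift-reduce conflict.
I15 contains reduce item [C → , , Y .] and shift item [F → Y . e] — shift-reduce conflict.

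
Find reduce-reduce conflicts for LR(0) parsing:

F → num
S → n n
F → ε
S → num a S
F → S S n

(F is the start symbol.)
Augment with F' → F and build the canonical LR(0) collection (I0 = CLOSURE({[F' → . F]}), then GOTO on every symbol after a dot until no new states appear). It has 11 states:
  I0: { [F → . S S n], [F → . num], [F → .], [F' → . F], [S → . n n], [S → . num a S] }  — shift, reduce
  I1: { [F' → F .] }  — accept
  I2: { [F → S . S n], [S → . n n], [S → . num a S] }  — shift
  I3: { [S → n . n] }  — shift
  I4: { [F → num .], [S → num . a S] }  — shift, reduce
  I5: { [S → . n n], [S → . num a S], [S → num a . S] }  — shift
  I6: { [S → num a S .] }  — reduce
  I7: { [S → num . a S] }  — shift
  I8: { [S → n n .] }  — reduce
  I9: { [F → S S . n] }  — shift
  I10: { [F → S S n .] }  — reduce

No state contains more than one complete item.

Answer: No reduce-reduce conflicts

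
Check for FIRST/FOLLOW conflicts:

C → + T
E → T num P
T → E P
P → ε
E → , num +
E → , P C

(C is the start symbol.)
No FIRST/FOLLOW conflicts.

Nullable non-terminals: P.
P has a nullable alternative but only one production, so nothing to check.

C, E, T have no nullable alternative, so no FIRST/FOLLOW check is needed there.

No FIRST/FOLLOW conflicts found.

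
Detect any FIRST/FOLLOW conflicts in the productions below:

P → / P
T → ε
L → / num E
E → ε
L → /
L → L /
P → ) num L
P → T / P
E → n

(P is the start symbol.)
A FIRST/FOLLOW conflict occurs when a non-terminal N has a nullable alternative N → β (β ⇒* ε) and another alternative N → α with FIRST(α) ∩ FOLLOW(N) ≠ ∅: on such a lookahead the parser cannot decide between expanding α and letting N vanish via β.

Nullable non-terminals: E, T.

E: nullable alternative(s) E → ε; FOLLOW(E) = { $, '/' }
  E → ε: FIRST \ {ε} = { } — this is the only nullable alternative, skip
  E → n: FIRST \ {ε} = { 'n' } — disjoint from FOLLOW(E)
T has a nullable alternative but only one production, so nothing to check.

L, P have no nullable alternative, so no FIRST/FOLLOW check is needed there.

No FIRST/FOLLOW conflicts found.

Answer: No FIRST/FOLLOW conflicts.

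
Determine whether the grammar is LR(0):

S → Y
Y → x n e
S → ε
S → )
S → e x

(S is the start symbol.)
No. Shift-reduce conflict between [S → .] and [S → . )]

Augment with S' → S and build the canonical LR(0) collection (I0 = CLOSURE({[S' → . S]}), then GOTO on every symbol after a dot until no new states appear). It has 9 states:
  I0: { [S → . )], [S → . Y], [S → . e x], [S → .], [S' → . S], [Y → . x n e] }  — shift, reduce
  I1: { [S → ) .] }  — reduce
  I2: { [S' → S .] }  — accept
  I3: { [S → Y .] }  — reduce
  I4: { [S → e . x] }  — shift
  I5: { [Y → x . n e] }  — shift
  I6: { [Y → x n . e] }  — shift
  I7: { [Y → x n e .] }  — reduce
  I8: { [S → e x .] }  — reduce

Conflict in state I0:
  Shift-reduce conflict between [S → .] and [S → . )]
So the grammar is NOT LR(0).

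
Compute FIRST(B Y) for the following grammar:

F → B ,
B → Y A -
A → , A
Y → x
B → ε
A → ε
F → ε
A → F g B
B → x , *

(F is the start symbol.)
{ 'x' }

FIRST sets of the non-terminals involved (from the grammar, by fixed-point iteration):
  FIRST(B) = { 'x', ε }
  FIRST(Y) = { 'x' }

To compute FIRST(B Y), process the symbols left to right:
Symbol B is a non-terminal. Add FIRST(B) \ {ε} = { 'x' }
B is nullable (ε ∈ FIRST(B)), continue to the next symbol.
Symbol Y is a non-terminal. Add FIRST(Y) \ {ε} = { 'x' }
Y is not nullable (ε ∉ FIRST(Y)), so stop here.
FIRST(B Y) = { 'x' }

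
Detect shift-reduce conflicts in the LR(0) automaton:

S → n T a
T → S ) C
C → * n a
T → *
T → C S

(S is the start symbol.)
A shift-reduce conflict occurs when an LR(0) state has both:
  - a complete (reduce) item [A → α .] (dot at the end), and
  - a shift item [B → β . c γ] (dot before a terminal).

Augment with S' → S and build the canonical LR(0) collection (I0 = CLOSURE({[S' → . S]}), then GOTO on every symbol after a dot until no new states appear). It has 14 states:
  I0: { [S → . n T a], [S' → . S] }  — shift
  I1: { [S' → S .] }  — accept
  I2: { [C → . * n a], [S → . n T a], [S → n . T a], [T → . *], [T → . C S], [T → . S ) C] }  — shift
  I3: { [C → * . n a], [T → * .] }  — shift, reduce
  I4: { [S → . n T a], [T → C . S] }  — shift
  I5: { [T → S . ) C] }  — shift
  I6: { [S → n T . a] }  — shift
  I7: { [S → n T a .] }  — reduce
  I8: { [C → . * n a], [T → S ) . C] }  — shift
  I9: { [C → * . n a] }  — shift
  I10: { [T → S ) C .] }  — reduce
  I11: { [C → * n . a] }  — shift
  I12: { [C → * n a .] }  — reduce
  I13: { [T → C S .] }  — reduce

I3 contains reduce item [T → * .] and shift item [C → * . n a] — shift-reduce conflict.

Answer: Yes — I3: [T → * .] vs [C → * . n a]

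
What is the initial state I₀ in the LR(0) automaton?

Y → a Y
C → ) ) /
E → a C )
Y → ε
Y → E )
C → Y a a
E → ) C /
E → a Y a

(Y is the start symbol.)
First, augment the grammar with Y' → Y
I₀ = CLOSURE({ [Y' → . Y] }):
  [Y' → . Y] has the dot before Y: add [Y → . a Y], [Y → .], [Y → . E )]
  [Y → . E )] has the dot before E: add [E → . a C )], [E → . ) C /], [E → . a Y a]
No further items can be added.

I₀ = { [E → . ) C /], [E → . a C )], [E → . a Y a], [Y → . E )], [Y → . a Y], [Y → .], [Y' → . Y] }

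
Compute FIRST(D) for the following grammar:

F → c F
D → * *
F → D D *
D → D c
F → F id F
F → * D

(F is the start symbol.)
{ '*' }

From D → * *:
  - '*' is a terminal: add '*' and stop
From D → D c:
  - D is the symbol being defined: contributes nothing new
    D is not nullable, so stop

Collecting: FIRST(D) = { '*' }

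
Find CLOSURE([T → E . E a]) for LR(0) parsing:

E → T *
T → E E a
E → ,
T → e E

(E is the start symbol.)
{ [E → . ,], [E → . T *], [T → . E E a], [T → . e E], [T → E . E a] }

To compute CLOSURE, for each item [A → α.Bβ] where B is a non-terminal, add [B → .γ] for all productions B → γ; repeat for the newly added items until nothing changes.

Start with: [T → E . E a]
  [T → E . E a] has the dot before E: add [E → . T *], [E → . ,]
  [E → . T *] has the dot before T: add [T → . E E a], [T → . e E]
No further items can be added.

CLOSURE = { [E → . ,], [E → . T *], [T → . E E a], [T → . e E], [T → E . E a] }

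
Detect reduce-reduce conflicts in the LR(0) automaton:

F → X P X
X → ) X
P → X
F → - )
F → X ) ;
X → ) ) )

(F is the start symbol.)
No reduce-reduce conflicts

A reduce-reduce conflict occurs when an LR(0) state has two complete items [A → α .] and [B → β .] — both call for a reduction, and with no lookahead the parser cannot choose between them.

Augment with F' → F and build the canonical LR(0) collection (I0 = CLOSURE({[F' → . F]}), then GOTO on every symbol after a dot until no new states appear). It has 14 states:
  I0: { [F → . - )], [F → . X ) ;], [F → . X P X], [F' → . F], [X → . ) ) )], [X → . ) X] }  — shift
  I1: { [X → ) . ) )], [X → ) . X], [X → . ) ) )], [X → . ) X] }  — shift
  I2: { [F → - . )] }  — shift
  I3: { [F' → F .] }  — accept
  I4: { [F → X . ) ;], [F → X . P X], [P → . X], [X → . ) ) )], [X → . ) X] }  — shift
  I5: { [F → X ) . ;], [X → ) . ) )], [X → ) . X], [X → . ) ) )], [X → . ) X] }  — shift
  I6: { [F → X P . X], [X → . ) ) )], [X → . ) X] }  — shift
  I7: { [P → X .] }  — reduce
  I8: { [F → X P X .] }  — reduce
  I9: { [X → ) ) . )], [X → ) . ) )], [X → ) . X], [X → . ) ) )], [X → . ) X] }  — shift
  I10: { [F → X ) ; .] }  — reduce
  I11: { [X → ) X .] }  — reduce
  I12: { [X → ) ) ) .], [X → ) ) . )], [X → ) . ) )], [X → ) . X], [X → . ) ) )], [X → . ) X] }  — shift, reduce
  I13: { [F → - ) .] }  — reduce

No state contains more than one complete item.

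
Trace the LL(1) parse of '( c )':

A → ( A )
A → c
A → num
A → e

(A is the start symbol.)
LL(1) parsing maintains a stack (initially the start symbol over $) and the input. At each step: if the stack top is a terminal, match it against the current input token; if it is a non-terminal N, replace it with the RHS of M[N, lookahead] (the unique production whose predict set contains the lookahead).

Stack is shown with the top on the left.

Stack    Input    Action
------------------------
A $      ( c ) $  output A → ( A )
( A ) $  ( c ) $  match '('
A ) $    c ) $    output A → c
c ) $    c ) $    match 'c'
) $      ) $      match ')'
$        $        accept

The string is accepted.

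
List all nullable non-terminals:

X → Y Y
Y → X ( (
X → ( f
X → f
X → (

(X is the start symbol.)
None

A non-terminal is nullable if it can derive ε (the empty string): either it has an ε-production, or it has a production whose right-hand side consists entirely of nullable non-terminals.

There are no ε-productions, so no non-terminal can derive ε.
No non-terminals are nullable.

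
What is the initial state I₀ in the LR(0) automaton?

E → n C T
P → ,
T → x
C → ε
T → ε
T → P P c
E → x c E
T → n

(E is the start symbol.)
{ [E → . n C T], [E → . x c E], [E' → . E] }

First, augment the grammar with E' → E
I₀ = CLOSURE({ [E' → . E] }):
  [E' → . E] has the dot before E: add [E → . n C T], [E → . x c E]
No further items can be added.

I₀ = { [E → . n C T], [E → . x c E], [E' → . E] }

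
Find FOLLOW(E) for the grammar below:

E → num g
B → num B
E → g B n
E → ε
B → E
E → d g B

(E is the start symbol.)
{ $, 'n' }

E is the start symbol, so $ ∈ FOLLOW(E).
In B → E: E is at the end, add FOLLOW(B)

The FOLLOW sets referred to above (computed the same way, to a fixed point):
  FOLLOW(B) = { $, 'n' }

Taking the union: FOLLOW(E) = { $, 'n' }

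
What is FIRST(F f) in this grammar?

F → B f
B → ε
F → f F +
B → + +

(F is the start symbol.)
FIRST sets of the non-terminals involved (from the grammar, by fixed-point iteration):
  FIRST(F) = { '+', 'f' }

To compute FIRST(F f), process the symbols left to right:
Symbol F is a non-terminal. Add FIRST(F) \ {ε} = { '+', 'f' }
F is not nullable (ε ∉ FIRST(F)), so stop here.
FIRST(F f) = { '+', 'f' }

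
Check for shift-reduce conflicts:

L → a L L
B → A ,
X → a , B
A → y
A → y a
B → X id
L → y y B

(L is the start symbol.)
Yes — I9: [A → y .] vs [A → y . a]

A shift-reduce conflict occurs when an LR(0) state has both:
  - a complete (reduce) item [A → α .] (dot at the end), and
  - a shift item [B → β . c γ] (dot before a terminal).

Augment with L' → L and build the canonical LR(0) collection (I0 = CLOSURE({[L' → . L]}), then GOTO on every symbol after a dot until no new states appear). It has 17 states:
  I0: { [L → . a L L], [L → . y y B], [L' → . L] }  — shift
  I1: { [L' → L .] }  — accept
  I2: { [L → . a L L], [L → . y y B], [L → a . L L] }  — shift
  I3: { [L → y . y B] }  — shift
  I4: { [A → . y a], [A → . y], [B → . A ,], [B → . X id], [L → y y . B], [X → . a , B] }  — shift
  I5: { [B → A . ,] }  — shift
  I6: { [L → y y B .] }  — reduce
  I7: { [B → X . id] }  — shift
  I8: { [X → a . , B] }  — shift
  I9: { [A → y . a], [A → y .] }  — shift, reduce
  I10: { [A → y a .] }  — reduce
  I11: { [A → . y a], [A → . y], [B → . A ,], [B → . X id], [X → . a , B], [X → a , . B] }  — shift
  I12: { [X → a , B .] }  — reduce
  I13: { [B → X id .] }  — reduce
  I14: { [B → A , .] }  — reduce
  I15: { [L → . a L L], [L → . y y B], [L → a L . L] }  — shift
  I16: { [L → a L L .] }  — reduce

I9 contains reduce item [A → y .] and shift item [A → y . a] — shift-reduce conflict.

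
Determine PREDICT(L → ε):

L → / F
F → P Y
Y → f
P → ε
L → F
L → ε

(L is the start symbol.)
{ $ }

PREDICT(L → ε) = (FIRST(RHS) \ {ε}) ∪ (FOLLOW(L) if ε ∈ FIRST(RHS), i.e. RHS ⇒* ε)
The right-hand side is ε (FIRST(ε) = { ε }), so the predict set is FOLLOW(L) = { $ }
PREDICT(L → ε) = { $ }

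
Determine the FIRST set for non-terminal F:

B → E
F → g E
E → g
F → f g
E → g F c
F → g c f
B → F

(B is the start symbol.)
To compute FIRST(F), examine every production with F on the left-hand side, reading each right-hand side left to right until a non-nullable symbol is reached.

From F → g E:
  - g is a terminal: add 'g' and stop
From F → f g:
  - f is a terminal: add 'f' and stop
From F → g c f:
  - g is a terminal: add 'g' and stop

Collecting: FIRST(F) = { 'f', 'g' }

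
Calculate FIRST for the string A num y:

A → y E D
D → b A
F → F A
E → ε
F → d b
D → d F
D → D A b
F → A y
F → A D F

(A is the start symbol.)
{ 'y' }

FIRST sets of the non-terminals involved (from the grammar, by fixed-point iteration):
  FIRST(A) = { 'y' }

To compute FIRST(A num y), process the symbols left to right:
Symbol A is a non-terminal. Add FIRST(A) \ {ε} = { 'y' }
A is not nullable (ε ∉ FIRST(A)), so stop here.
FIRST(A num y) = { 'y' }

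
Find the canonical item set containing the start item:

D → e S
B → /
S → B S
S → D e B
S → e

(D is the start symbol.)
First, augment the grammar with D' → D
I₀ = CLOSURE({ [D' → . D] }):
  [D' → . D] has the dot before D: add [D → . e S]
No further items can be added.

I₀ = { [D → . e S], [D' → . D] }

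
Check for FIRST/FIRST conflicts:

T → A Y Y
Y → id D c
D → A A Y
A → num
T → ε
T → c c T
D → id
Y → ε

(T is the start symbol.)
FIRST sets of the non-terminals at (or reachable through a nullable prefix from) the front of some alternative:
  FIRST(A) = { 'num' }

Productions for T:
  T → A Y Y: FIRST = { 'num' }
  T → ε: FIRST = { ε }
  T → c c T: FIRST = { 'c' }
Productions for Y:
  Y → id D c: FIRST = { 'id' }
  Y → ε: FIRST = { ε }
Productions for D:
  D → A A Y: FIRST = { 'num' }
  D → id: FIRST = { 'id' }
A has only one production, so no FIRST/FIRST conflict is possible there.

All alternatives of each non-terminal have pairwise disjoint FIRST sets.

Answer: No FIRST/FIRST conflicts.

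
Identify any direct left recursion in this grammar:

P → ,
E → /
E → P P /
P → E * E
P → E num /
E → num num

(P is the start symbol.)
No direct left recursion

P → ,: starts with ','
E → /: starts with '/'
E → P P /: starts with P
P → E * E: starts with E
P → E num /: starts with E
E → num num: starts with num

No direct left recursion found.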